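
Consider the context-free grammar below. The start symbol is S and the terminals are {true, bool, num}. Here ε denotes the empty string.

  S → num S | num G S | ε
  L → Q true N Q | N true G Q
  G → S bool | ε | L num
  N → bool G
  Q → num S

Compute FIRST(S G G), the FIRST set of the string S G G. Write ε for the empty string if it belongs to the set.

{ε, bool, num}

FIRST(S): from S→num S we get {num}; from S→num G S we get {num}; from S→ε we get {ε}. So FIRST(S) = {ε, num}.
FIRST(N): from N→bool G we get {bool}. So FIRST(N) = {bool}.
FIRST(Q): from Q→num S we get {num}. So FIRST(Q) = {num}.
FIRST(L): from L→Q true N Q we get {num}; from L→N true G Q we get {bool}. So FIRST(L) = {bool, num}.
FIRST(G): from G→S bool we get {bool, num}; from G→ε we get {ε}; from G→L num we get {bool, num}. So FIRST(G) = {ε, bool, num}.
FIRST(S G G): take FIRST of each symbol in turn, carrying on past any symbol whose FIRST contains ε; result {ε, bool, num}.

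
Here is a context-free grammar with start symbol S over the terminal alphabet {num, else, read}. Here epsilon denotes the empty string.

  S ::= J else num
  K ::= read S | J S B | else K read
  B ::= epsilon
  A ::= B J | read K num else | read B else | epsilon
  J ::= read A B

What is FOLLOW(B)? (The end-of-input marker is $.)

{else, num, read}

FIRST(B): from B::=epsilon we get {epsilon}. So FIRST(B) = {epsilon}.
FIRST(J): from J::=read A B we get {read}. So FIRST(J) = {read}.
FIRST(S): from S::=J else num we get {read}. So FIRST(S) = {read}.
FIRST(K): from K::=read S we get {read}; from K::=J S B we get {read}; from K::=else K read we get {else}. So FIRST(K) = {else, read}.
FIRST(A): from A::=B J we get {read}; from A::=read K num else we get {read}; from A::=read B else we get {read}; from A::=epsilon we get {epsilon}. So FIRST(A) = {epsilon, read}.
FOLLOW(S) includes $ since S is the start symbol.
FOLLOW(K): in K::=else K read, K is followed by read with FIRST {read}; in A::=read K num else, K is followed by num else with FIRST {num}. Thus FOLLOW(K) = {num, read}.
FOLLOW(S): in K::=read S, the suffix after S is empty, so FOLLOW(S) ⊇ FOLLOW(K) = {num, read}; in K::=J S B, S is followed by B with FIRST {epsilon}; in K::=J S B, the suffix after S is nullable, so FOLLOW(S) ⊇ FOLLOW(K) = {num, read}. Thus FOLLOW(S) = {$, num, read}.
FOLLOW(B): in K::=J S B, the suffix after B is empty, so FOLLOW(B) ⊇ FOLLOW(K) = {num, read}; in A::=B J, B is followed by J with FIRST {read}; in A::=read B else, B is followed by else with FIRST {else}; in J::=read A B, the suffix after B is empty, so FOLLOW(B) ⊇ FOLLOW(J) = {else, read}. Thus FOLLOW(B) = {else, num, read}.
FOLLOW(A): in J::=read A B, A is followed by B with FIRST {epsilon}; in J::=read A B, the suffix after A is nullable, so FOLLOW(A) ⊇ FOLLOW(J) = {else, read}. Thus FOLLOW(A) = {else, read}.
FOLLOW(J): in S::=J else num, J is followed by else num with FIRST {else}; in K::=J S B, J is followed by S B with FIRST {read}; in A::=B J, the suffix after J is empty, so FOLLOW(J) ⊇ FOLLOW(A) = {else, read}. Thus FOLLOW(J) = {else, read}.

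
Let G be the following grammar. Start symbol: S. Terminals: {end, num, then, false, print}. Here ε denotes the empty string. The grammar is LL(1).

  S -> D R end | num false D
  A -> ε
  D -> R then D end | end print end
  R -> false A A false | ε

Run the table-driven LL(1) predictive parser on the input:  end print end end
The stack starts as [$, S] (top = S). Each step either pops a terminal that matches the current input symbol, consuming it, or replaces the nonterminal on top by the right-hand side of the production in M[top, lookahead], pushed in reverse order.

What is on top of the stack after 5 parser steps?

step 1: stack=$ S  input=end print end end $  — expand S -> D R end
step 2: stack=$ end R D  input=end print end end $  — expand D -> end print end
step 3: stack=$ end R end print end  input=end print end end $  — match end
step 4: stack=$ end R end print  input=print end end $  — match print
step 5: stack=$ end R end  input=end end $  — match end
Stack after step 5: $ end R (top = R).

R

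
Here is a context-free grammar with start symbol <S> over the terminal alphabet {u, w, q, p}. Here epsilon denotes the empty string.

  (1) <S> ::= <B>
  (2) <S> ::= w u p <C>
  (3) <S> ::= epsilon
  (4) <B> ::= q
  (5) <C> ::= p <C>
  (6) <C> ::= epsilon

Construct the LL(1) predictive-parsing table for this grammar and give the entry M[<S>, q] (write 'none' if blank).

<S> ::= <B>

FIRST(<B>): from <B>::=q we get {q}. So FIRST(<B>) = {q}.
FIRST(<C>): from <C>::=p <C> we get {p}; from <C>::=epsilon we get {epsilon}. So FIRST(<C>) = {epsilon, p}.
FIRST(<S>): from <S>::=<B> we get {q}; from <S>::=w u p <C> we get {w}; from <S>::=epsilon we get {epsilon}. So FIRST(<S>) = {epsilon, q, w}.
FOLLOW(<S>) includes $ since <S> is the start symbol.
FOLLOW(<S>): <S> appears on no right-hand side. Thus FOLLOW(<S>) = {$}.
For <S> ::= <B>: FIRST(<B>) = {q}, so it goes in M[<S>, t] for t ∈ {q}.
For <S> ::= w u p <C>: FIRST(w u p <C>) = {w}, so it goes in M[<S>, t] for t ∈ {w}.
For <S> ::= epsilon: FIRST(epsilon) = {epsilon}, so it goes in M[<S>, t] for t ∈ {}; since epsilon ∈ FIRST, also for every t ∈ FOLLOW(<S>) = {$}.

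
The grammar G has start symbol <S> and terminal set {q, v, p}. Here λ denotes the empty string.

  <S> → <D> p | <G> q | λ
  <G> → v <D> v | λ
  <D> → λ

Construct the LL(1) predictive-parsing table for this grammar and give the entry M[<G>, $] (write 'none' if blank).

none

FIRST(<G>) = {λ, v}
FIRST(<D>) = {λ}
FIRST(<S>) = {λ, p, q, v}  (via <D> p, <G> q)
FOLLOW(<S>) includes $ since <S> is the start symbol.
FOLLOW(<G>): in <S>→<G> q, <G> is followed by q with FIRST {q}. Thus FOLLOW(<G>) = {q}.
For <G> → v <D> v: FIRST(v <D> v) = {v}, so it goes in M[<G>, t] for t ∈ {v}.
For <G> → λ: FIRST(λ) = {λ}, so it goes in M[<G>, t] for t ∈ {}; since λ ∈ FIRST, also for every t ∈ FOLLOW(<G>) = {q}.
None of these place a production in M[<G>, $].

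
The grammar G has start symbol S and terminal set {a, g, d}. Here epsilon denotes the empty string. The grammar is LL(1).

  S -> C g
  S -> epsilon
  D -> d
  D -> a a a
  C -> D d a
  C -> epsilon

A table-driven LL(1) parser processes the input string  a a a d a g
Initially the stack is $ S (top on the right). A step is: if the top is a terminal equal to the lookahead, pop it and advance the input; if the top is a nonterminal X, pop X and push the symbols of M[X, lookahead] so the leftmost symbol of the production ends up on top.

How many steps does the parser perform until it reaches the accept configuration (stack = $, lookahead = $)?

9

     Stack          Input          Action
  1  $ S            a a a d a g $  expand S -> C g
  2  $ g C          a a a d a g $  expand C -> D d a
  3  $ g a d D      a a a d a g $  expand D -> a a a
  4  $ g a d a a a  a a a d a g $  match a
  5  $ g a d a a    a a d a g $    match a
  6  $ g a d a      a d a g $      match a
  7  $ g a d        d a g $        match d
  8  $ g a          a g $          match a
  9  $ g            g $            match g
Accept reached after 9 steps.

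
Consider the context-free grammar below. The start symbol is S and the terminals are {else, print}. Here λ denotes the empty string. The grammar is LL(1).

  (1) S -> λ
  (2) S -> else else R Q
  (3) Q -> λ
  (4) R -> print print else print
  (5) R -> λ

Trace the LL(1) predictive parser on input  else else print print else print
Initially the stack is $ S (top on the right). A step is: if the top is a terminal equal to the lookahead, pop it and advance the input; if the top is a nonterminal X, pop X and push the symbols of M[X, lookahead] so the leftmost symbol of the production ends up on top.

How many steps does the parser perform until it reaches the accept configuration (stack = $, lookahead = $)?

9

     Stack                       Input                               Action
  1  $ S                         else else print print else print $  expand S -> else else R Q
  2  $ Q R else else             else else print print else print $  match else
  3  $ Q R else                  else print print else print $       match else
  4  $ Q R                       print print else print $            expand R -> print print else print
  5  $ Q print else print print  print print else print $            match print
  6  $ Q print else print        print else print $                  match print
  7  $ Q print else              else print $                        match else
  8  $ Q print                   print $                             match print
  9  $ Q                         $                                   expand Q -> λ
Accept reached after 9 steps.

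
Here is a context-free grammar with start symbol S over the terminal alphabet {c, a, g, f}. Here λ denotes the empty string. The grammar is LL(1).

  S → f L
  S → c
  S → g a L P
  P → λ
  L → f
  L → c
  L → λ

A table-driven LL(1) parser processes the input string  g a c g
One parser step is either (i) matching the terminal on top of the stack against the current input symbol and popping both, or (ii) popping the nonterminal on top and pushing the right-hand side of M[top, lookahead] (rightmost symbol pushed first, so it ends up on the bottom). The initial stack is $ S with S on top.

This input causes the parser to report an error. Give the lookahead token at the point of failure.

g

     Stack      Input      Action
  1  $ S        g a c g $  expand S → g a L P
  2  $ P L a g  g a c g $  match g
  3  $ P L a    a c g $    match a
  4  $ P L      c g $      expand L → c
  5  $ P c      c g $      match c
  6  $ P        g $        error: M[P, g] is empty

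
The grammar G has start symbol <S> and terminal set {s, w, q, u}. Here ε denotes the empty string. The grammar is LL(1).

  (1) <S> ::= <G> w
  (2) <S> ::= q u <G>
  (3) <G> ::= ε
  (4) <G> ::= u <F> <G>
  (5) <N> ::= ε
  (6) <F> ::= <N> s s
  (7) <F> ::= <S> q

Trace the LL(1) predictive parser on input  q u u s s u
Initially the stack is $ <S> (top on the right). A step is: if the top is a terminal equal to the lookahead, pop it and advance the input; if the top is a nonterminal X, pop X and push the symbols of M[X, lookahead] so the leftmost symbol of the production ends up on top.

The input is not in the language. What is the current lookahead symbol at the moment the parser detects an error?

step 1: stack=$ <S>  input=q u u s s u $  — expand <S> ::= q u <G>
step 2: stack=$ <G> u q  input=q u u s s u $  — match q
step 3: stack=$ <G> u  input=u u s s u $  — match u
step 4: stack=$ <G>  input=u s s u $  — expand <G> ::= u <F> <G>
step 5: stack=$ <G> <F> u  input=u s s u $  — match u
step 6: stack=$ <G> <F>  input=s s u $  — expand <F> ::= <N> s s
step 7: stack=$ <G> s s <N>  input=s s u $  — expand <N> ::= ε
step 8: stack=$ <G> s s  input=s s u $  — match s
step 9: stack=$ <G> s  input=s u $  — match s
step 10: stack=$ <G>  input=u $  — expand <G> ::= u <F> <G>
step 11: stack=$ <G> <F> u  input=u $  — match u
step 12: stack=$ <G> <F>  input=$  — error: M[<F>, $] is empty

$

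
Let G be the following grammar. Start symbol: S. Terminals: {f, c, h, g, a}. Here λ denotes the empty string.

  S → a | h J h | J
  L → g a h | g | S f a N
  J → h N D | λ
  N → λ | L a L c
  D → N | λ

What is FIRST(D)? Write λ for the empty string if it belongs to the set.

{λ, a, f, g, h}

FIRST(J) = {λ, h}
FIRST(S) = {λ, a, h}  (via J)
FIRST(L) = {a, f, g, h}  (via S f a N)
FIRST(N) = {λ, a, f, g, h}  (via L a L c)
FIRST(D) = {λ, a, f, g, h}  (via N)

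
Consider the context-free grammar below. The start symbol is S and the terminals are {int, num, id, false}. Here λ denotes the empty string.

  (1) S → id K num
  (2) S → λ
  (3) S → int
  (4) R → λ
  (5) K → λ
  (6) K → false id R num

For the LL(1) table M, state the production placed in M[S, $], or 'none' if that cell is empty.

FIRST(S) = {λ, id, int}
FIRST(R) = {λ}
FIRST(K) = {λ, false}
FOLLOW(S) includes $ since S is the start symbol.
FOLLOW(S): S appears on no right-hand side. Thus FOLLOW(S) = {$}.
For S → id K num: FIRST(id K num) = {id}, so it goes in M[S, t] for t ∈ {id}.
For S → λ: FIRST(λ) = {λ}, so it goes in M[S, t] for t ∈ {}; since λ ∈ FIRST, also for every t ∈ FOLLOW(S) = {$}.
For S → int: FIRST(int) = {int}, so it goes in M[S, t] for t ∈ {int}.

S → λ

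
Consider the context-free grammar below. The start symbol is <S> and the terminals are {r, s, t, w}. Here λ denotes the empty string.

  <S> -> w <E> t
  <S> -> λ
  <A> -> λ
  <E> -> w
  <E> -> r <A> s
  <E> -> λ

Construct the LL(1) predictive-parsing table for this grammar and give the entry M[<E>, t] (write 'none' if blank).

FIRST(<S>): from <S>->w <E> t we get {w}; from <S>->λ we get {λ}. So FIRST(<S>) = {λ, w}.
FIRST(<A>): from <A>->λ we get {λ}. So FIRST(<A>) = {λ}.
FIRST(<E>): from <E>->w we get {w}; from <E>->r <A> s we get {r}; from <E>->λ we get {λ}. So FIRST(<E>) = {λ, r, w}.
FOLLOW(<S>) includes $ since <S> is the start symbol.
FOLLOW(<E>): in <S>->w <E> t, <E> is followed by t with FIRST {t}. Thus FOLLOW(<E>) = {t}.
For <E> -> w: FIRST(w) = {w}, so it goes in M[<E>, t] for t ∈ {w}.
For <E> -> r <A> s: FIRST(r <A> s) = {r}, so it goes in M[<E>, t] for t ∈ {r}.
For <E> -> λ: FIRST(λ) = {λ}, so it goes in M[<E>, t] for t ∈ {}; since λ ∈ FIRST, also for every t ∈ FOLLOW(<E>) = {t}.

<E> -> λ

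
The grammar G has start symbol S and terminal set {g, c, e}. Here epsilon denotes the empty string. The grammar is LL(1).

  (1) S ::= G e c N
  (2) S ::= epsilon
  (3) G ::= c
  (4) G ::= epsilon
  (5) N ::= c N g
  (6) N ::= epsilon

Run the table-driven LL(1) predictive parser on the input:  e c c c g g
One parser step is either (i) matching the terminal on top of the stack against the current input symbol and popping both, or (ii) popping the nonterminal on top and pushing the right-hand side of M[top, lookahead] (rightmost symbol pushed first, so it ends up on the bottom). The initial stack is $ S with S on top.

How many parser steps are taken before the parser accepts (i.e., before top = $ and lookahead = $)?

11

step 1: stack=$ S  input=e c c c g g $  — expand S ::= G e c N
step 2: stack=$ N c e G  input=e c c c g g $  — expand G ::= epsilon
step 3: stack=$ N c e  input=e c c c g g $  — match e
step 4: stack=$ N c  input=c c c g g $  — match c
step 5: stack=$ N  input=c c g g $  — expand N ::= c N g
step 6: stack=$ g N c  input=c c g g $  — match c
step 7: stack=$ g N  input=c g g $  — expand N ::= c N g
step 8: stack=$ g g N c  input=c g g $  — match c
step 9: stack=$ g g N  input=g g $  — expand N ::= epsilon
step 10: stack=$ g g  input=g g $  — match g
step 11: stack=$ g  input=g $  — match g
Accept reached after 11 steps.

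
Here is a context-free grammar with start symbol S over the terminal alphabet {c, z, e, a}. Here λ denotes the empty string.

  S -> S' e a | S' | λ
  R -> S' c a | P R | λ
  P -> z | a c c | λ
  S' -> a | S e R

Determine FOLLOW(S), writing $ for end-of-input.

FIRST(P): from P->z we get {z}; from P->a c c we get {a}; from P->λ we get {λ}. So FIRST(P) = {λ, a, z}.
FIRST(S): from S->S' e a we get {a, e}; from S->S' we get {a, e}; from S->λ we get {λ}. So FIRST(S) = {λ, a, e}.
FIRST(S'): from S'->a we get {a}; from S'->S e R we get {a, e}. So FIRST(S') = {a, e}.
FIRST(R): from R->S' c a we get {a, e}; from R->P R we get {λ, a, e, z}; from R->λ we get {λ}. So FIRST(R) = {λ, a, e, z}.
FOLLOW(S) includes $ since S is the start symbol.
FOLLOW(S): in S'->S e R, S is followed by e R with FIRST {e}. Thus FOLLOW(S) = {$, e}.
FOLLOW(S'): in S->S' e a, S' is followed by e a with FIRST {e}; in S->S', the suffix after S' is empty, so FOLLOW(S') ⊇ FOLLOW(S) = {$, e}; in R->S' c a, S' is followed by c a with FIRST {c}. Thus FOLLOW(S') = {$, c, e}.
FOLLOW(R): in R->P R, the suffix after R is empty (adds nothing new); in S'->S e R, the suffix after R is empty, so FOLLOW(R) ⊇ FOLLOW(S') = {$, c, e}. Thus FOLLOW(R) = {$, c, e}.
FOLLOW(P): in R->P R, P is followed by R with FIRST {λ, a, e, z}; in R->P R, the suffix after P is nullable, so FOLLOW(P) ⊇ FOLLOW(R) = {$, c, e}. Thus FOLLOW(P) = {$, a, c, e, z}.

{$, e}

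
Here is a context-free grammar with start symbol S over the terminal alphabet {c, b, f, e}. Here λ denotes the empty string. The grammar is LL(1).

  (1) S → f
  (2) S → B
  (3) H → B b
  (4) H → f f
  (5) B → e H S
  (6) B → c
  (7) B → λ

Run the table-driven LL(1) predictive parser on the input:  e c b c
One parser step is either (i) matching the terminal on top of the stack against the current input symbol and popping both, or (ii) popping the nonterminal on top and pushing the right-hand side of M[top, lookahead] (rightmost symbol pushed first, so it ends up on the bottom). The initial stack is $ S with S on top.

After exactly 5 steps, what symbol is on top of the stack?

step 1: stack=$ S  input=e c b c $  — expand S → B
step 2: stack=$ B  input=e c b c $  — expand B → e H S
step 3: stack=$ S H e  input=e c b c $  — match e
step 4: stack=$ S H  input=c b c $  — expand H → B b
step 5: stack=$ S b B  input=c b c $  — expand B → c
Stack after step 5: $ S b c (top = c).

c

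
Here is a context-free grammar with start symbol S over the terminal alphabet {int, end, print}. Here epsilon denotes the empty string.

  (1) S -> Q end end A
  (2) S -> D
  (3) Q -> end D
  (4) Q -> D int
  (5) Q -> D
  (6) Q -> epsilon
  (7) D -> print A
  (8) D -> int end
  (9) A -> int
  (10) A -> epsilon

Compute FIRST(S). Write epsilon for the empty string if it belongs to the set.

FIRST(D): from D->print A we get {print}; from D->int end we get {int}. So FIRST(D) = {int, print}.
FIRST(A): from A->int we get {int}; from A->epsilon we get {epsilon}. So FIRST(A) = {epsilon, int}.
FIRST(Q): from Q->end D we get {end}; from Q->D int we get {int, print}; from Q->D we get {int, print}; from Q->epsilon we get {epsilon}. So FIRST(Q) = {epsilon, end, int, print}.
FIRST(S): from S->Q end end A we get {end, int, print}; from S->D we get {int, print}. So FIRST(S) = {end, int, print}.

{end, int, print}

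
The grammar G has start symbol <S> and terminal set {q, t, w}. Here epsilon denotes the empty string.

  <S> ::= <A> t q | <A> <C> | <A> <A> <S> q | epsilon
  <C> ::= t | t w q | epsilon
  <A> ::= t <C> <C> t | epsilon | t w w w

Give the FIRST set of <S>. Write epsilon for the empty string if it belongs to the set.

{epsilon, q, t}

FIRST(<C>): from <C>::=t we get {t}; from <C>::=t w q we get {t}; from <C>::=epsilon we get {epsilon}. So FIRST(<C>) = {epsilon, t}.
FIRST(<A>): from <A>::=t <C> <C> t we get {t}; from <A>::=epsilon we get {epsilon}; from <A>::=t w w w we get {t}. So FIRST(<A>) = {epsilon, t}.
FIRST(<S>): from <S>::=<A> t q we get {t}; from <S>::=<A> <C> we get {epsilon, t}; from <S>::=<A> <A> <S> q we get {q, t}; from <S>::=epsilon we get {epsilon}. So FIRST(<S>) = {epsilon, q, t}.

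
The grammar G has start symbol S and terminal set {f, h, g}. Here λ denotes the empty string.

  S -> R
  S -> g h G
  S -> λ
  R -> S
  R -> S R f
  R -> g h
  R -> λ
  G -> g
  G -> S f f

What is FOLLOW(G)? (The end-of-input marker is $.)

{$, f, g}

FIRST(S) = {λ, f, g}  (via R)
FIRST(R) = {λ, f, g}  (via S, S R f)
FIRST(G) = {f, g}  (via S f f)
FOLLOW(S) includes $ since S is the start symbol.
FOLLOW(S): in R->S, the suffix after S is empty, so FOLLOW(S) ⊇ FOLLOW(R) = {$, f, g}; in R->S R f, S is followed by R f with FIRST {f, g}; in G->S f f, S is followed by f f with FIRST {f}. Thus FOLLOW(S) = {$, f, g}.
FOLLOW(R): in S->R, the suffix after R is empty, so FOLLOW(R) ⊇ FOLLOW(S) = {$, f, g}; in R->S R f, R is followed by f with FIRST {f}. Thus FOLLOW(R) = {$, f, g}.
FOLLOW(G): in S->g h G, the suffix after G is empty, so FOLLOW(G) ⊇ FOLLOW(S) = {$, f, g}. Thus FOLLOW(G) = {$, f, g}.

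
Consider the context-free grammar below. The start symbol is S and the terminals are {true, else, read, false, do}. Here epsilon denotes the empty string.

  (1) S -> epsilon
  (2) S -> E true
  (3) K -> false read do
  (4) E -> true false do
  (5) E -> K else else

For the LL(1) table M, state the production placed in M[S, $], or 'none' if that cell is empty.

FIRST(K): from K->false read do we get {false}. So FIRST(K) = {false}.
FIRST(E): from E->true false do we get {true}; from E->K else else we get {false}. So FIRST(E) = {false, true}.
FIRST(S): from S->epsilon we get {epsilon}; from S->E true we get {false, true}. So FIRST(S) = {epsilon, false, true}.
FOLLOW(S) includes $ since S is the start symbol.
FOLLOW(S): S appears on no right-hand side. Thus FOLLOW(S) = {$}.
For S -> epsilon: FIRST(epsilon) = {epsilon}, so it goes in M[S, t] for t ∈ {}; since epsilon ∈ FIRST, also for every t ∈ FOLLOW(S) = {$}.
For S -> E true: FIRST(E true) = {false, true}, so it goes in M[S, t] for t ∈ {false, true}.

S -> epsilon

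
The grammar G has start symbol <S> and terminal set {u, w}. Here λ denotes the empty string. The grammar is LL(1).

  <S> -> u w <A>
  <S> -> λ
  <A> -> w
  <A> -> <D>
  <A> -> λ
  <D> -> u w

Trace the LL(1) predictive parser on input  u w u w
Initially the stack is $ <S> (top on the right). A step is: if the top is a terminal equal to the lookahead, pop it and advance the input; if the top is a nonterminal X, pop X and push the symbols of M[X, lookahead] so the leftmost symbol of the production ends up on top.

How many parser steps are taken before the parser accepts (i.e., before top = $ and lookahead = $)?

     Stack      Input      Action
  1  $ <S>      u w u w $  expand <S> -> u w <A>
  2  $ <A> w u  u w u w $  match u
  3  $ <A> w    w u w $    match w
  4  $ <A>      u w $      expand <A> -> <D>
  5  $ <D>      u w $      expand <D> -> u w
  6  $ w u      u w $      match u
  7  $ w        w $        match w
Accept reached after 7 steps.

7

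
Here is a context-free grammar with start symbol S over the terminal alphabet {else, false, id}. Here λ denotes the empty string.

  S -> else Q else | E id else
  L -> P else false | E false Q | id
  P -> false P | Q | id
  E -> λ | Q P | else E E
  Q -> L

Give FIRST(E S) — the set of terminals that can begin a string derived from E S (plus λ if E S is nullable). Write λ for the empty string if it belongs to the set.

FIRST(S): from S->else Q else we get {else}; from S->E id else we get {else, false, id}. So FIRST(S) = {else, false, id}.
FIRST(L): from L->P else false we get {else, false, id}; from L->E false Q we get {else, false, id}; from L->id we get {id}. So FIRST(L) = {else, false, id}.
FIRST(Q): from Q->L we get {else, false, id}. So FIRST(Q) = {else, false, id}.
FIRST(P): from P->false P we get {false}; from P->Q we get {else, false, id}; from P->id we get {id}. So FIRST(P) = {else, false, id}.
FIRST(E): from E->λ we get {λ}; from E->Q P we get {else, false, id}; from E->else E E we get {else}. So FIRST(E) = {λ, else, false, id}.
FIRST(E S): take FIRST of each symbol in turn, carrying on past any symbol whose FIRST contains λ; result {else, false, id}.

{else, false, id}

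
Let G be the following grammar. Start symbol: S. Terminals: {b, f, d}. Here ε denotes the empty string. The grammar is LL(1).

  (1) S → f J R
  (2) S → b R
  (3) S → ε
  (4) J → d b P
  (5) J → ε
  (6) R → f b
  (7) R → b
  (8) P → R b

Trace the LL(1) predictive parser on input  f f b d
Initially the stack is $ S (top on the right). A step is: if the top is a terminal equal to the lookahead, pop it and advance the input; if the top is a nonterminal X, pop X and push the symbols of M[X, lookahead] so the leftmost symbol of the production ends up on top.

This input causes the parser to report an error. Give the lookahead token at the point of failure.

step 1: stack=$ S  input=f f b d $  — expand S → f J R
step 2: stack=$ R J f  input=f f b d $  — match f
step 3: stack=$ R J  input=f b d $  — expand J → ε
step 4: stack=$ R  input=f b d $  — expand R → f b
step 5: stack=$ b f  input=f b d $  — match f
step 6: stack=$ b  input=b d $  — match b
step 7: stack=$  input=d $  — error: stack empty but input remains

d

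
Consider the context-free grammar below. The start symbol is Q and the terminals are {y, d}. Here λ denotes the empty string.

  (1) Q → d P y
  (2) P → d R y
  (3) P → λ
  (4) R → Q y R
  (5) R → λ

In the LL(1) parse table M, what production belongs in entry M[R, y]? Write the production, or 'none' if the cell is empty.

R → λ

FIRST(Q): from Q→d P y we get {d}. So FIRST(Q) = {d}.
FIRST(P): from P→d R y we get {d}; from P→λ we get {λ}. So FIRST(P) = {λ, d}.
FIRST(R): from R→Q y R we get {d}; from R→λ we get {λ}. So FIRST(R) = {λ, d}.
FOLLOW(Q) includes $ since Q is the start symbol.
FOLLOW(R): in P→d R y, R is followed by y with FIRST {y}; in R→Q y R, the suffix after R is empty (adds nothing new). Thus FOLLOW(R) = {y}.
For R → Q y R: FIRST(Q y R) = {d}, so it goes in M[R, t] for t ∈ {d}.
For R → λ: FIRST(λ) = {λ}, so it goes in M[R, t] for t ∈ {}; since λ ∈ FIRST, also for every t ∈ FOLLOW(R) = {y}.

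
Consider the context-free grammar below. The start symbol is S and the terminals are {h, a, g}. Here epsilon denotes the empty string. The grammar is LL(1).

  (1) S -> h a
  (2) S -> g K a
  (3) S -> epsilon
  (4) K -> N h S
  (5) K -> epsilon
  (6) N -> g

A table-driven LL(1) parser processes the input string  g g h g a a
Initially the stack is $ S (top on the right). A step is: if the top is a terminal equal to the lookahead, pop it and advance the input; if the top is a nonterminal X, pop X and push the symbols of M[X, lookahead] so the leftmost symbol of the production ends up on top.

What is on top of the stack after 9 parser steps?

a

     Stack      Input          Action
  1  $ S        g g h g a a $  expand S -> g K a
  2  $ a K g    g g h g a a $  match g
  3  $ a K      g h g a a $    expand K -> N h S
  4  $ a S h N  g h g a a $    expand N -> g
  5  $ a S h g  g h g a a $    match g
  6  $ a S h    h g a a $      match h
  7  $ a S      g a a $        expand S -> g K a
  8  $ a a K g  g a a $        match g
  9  $ a a K    a a $          expand K -> epsilon
Stack after step 9: $ a a (top = a).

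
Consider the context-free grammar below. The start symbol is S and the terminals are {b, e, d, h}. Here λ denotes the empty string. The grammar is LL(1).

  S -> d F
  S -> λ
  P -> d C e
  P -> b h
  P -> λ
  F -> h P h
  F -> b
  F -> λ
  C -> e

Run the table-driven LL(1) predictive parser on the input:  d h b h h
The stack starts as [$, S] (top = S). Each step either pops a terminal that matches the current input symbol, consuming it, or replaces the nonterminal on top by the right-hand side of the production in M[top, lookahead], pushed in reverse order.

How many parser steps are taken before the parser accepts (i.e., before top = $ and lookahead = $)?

     Stack    Input        Action
  1  $ S      d h b h h $  expand S -> d F
  2  $ F d    d h b h h $  match d
  3  $ F      h b h h $    expand F -> h P h
  4  $ h P h  h b h h $    match h
  5  $ h P    b h h $      expand P -> b h
  6  $ h h b  b h h $      match b
  7  $ h h    h h $        match h
  8  $ h      h $          match h
Accept reached after 8 steps.

8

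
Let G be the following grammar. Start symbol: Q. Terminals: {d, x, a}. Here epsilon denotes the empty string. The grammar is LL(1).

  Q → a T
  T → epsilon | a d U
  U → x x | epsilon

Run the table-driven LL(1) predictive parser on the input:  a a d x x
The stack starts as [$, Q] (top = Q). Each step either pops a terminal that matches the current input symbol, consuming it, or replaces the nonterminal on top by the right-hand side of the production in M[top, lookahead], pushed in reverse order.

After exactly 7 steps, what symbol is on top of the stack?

x

step 1: stack=$ Q  input=a a d x x $  — expand Q → a T
step 2: stack=$ T a  input=a a d x x $  — match a
step 3: stack=$ T  input=a d x x $  — expand T → a d U
step 4: stack=$ U d a  input=a d x x $  — match a
step 5: stack=$ U d  input=d x x $  — match d
step 6: stack=$ U  input=x x $  — expand U → x x
step 7: stack=$ x x  input=x x $  — match x
Stack after step 7: $ x (top = x).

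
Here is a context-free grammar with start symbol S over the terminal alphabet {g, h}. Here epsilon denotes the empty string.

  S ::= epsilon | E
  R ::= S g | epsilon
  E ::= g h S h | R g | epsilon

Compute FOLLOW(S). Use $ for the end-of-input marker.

{$, g, h}

FIRST(S): from S::=epsilon we get {epsilon}; from S::=E we get {epsilon, g}. So FIRST(S) = {epsilon, g}.
FIRST(R): from R::=S g we get {g}; from R::=epsilon we get {epsilon}. So FIRST(R) = {epsilon, g}.
FIRST(E): from E::=g h S h we get {g}; from E::=R g we get {g}; from E::=epsilon we get {epsilon}. So FIRST(E) = {epsilon, g}.
FOLLOW(S) includes $ since S is the start symbol.
FOLLOW(S): in R::=S g, S is followed by g with FIRST {g}; in E::=g h S h, S is followed by h with FIRST {h}. Thus FOLLOW(S) = {$, g, h}.
FOLLOW(R): in E::=R g, R is followed by g with FIRST {g}. Thus FOLLOW(R) = {g}.
FOLLOW(E): in S::=E, the suffix after E is empty, so FOLLOW(E) ⊇ FOLLOW(S) = {$, g, h}. Thus FOLLOW(E) = {$, g, h}.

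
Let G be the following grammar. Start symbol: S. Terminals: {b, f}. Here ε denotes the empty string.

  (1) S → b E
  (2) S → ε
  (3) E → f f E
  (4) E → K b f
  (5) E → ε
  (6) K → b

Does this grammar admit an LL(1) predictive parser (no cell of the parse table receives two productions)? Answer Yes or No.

FIRST(S) = {ε, b}
FIRST(E) = {ε, b, f}
FIRST(K) = {b}
FOLLOW(S) = {$}
FOLLOW(E) = {$}
FOLLOW(K) = {b}
Each cell of M receives at most one production.

Yes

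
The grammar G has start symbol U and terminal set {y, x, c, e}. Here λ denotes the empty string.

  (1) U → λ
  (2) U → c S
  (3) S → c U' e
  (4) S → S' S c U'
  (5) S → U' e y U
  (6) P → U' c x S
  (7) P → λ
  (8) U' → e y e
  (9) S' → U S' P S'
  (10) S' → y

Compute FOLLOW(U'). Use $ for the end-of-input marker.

FIRST(U) = {λ, c}
FIRST(U') = {e}
FIRST(P) = {λ, e}  (via U' c x S)
FIRST(S') = {c, y}  (via U S' P S')
FIRST(S) = {c, e, y}  (via S' S c U', U' e y U)
FOLLOW(U) includes $ since U is the start symbol.
FOLLOW(P): in S'→U S' P S', P is followed by S' with FIRST {c, y}. Thus FOLLOW(P) = {c, y}.
FOLLOW(S'): in S→S' S c U', S' is followed by S c U' with FIRST {c, e, y}; in S'→U S' P S' (occurrence 1), S' is followed by P S' with FIRST {c, e, y}; in S'→U S' P S' (occurrence 2), the suffix after S' is empty (adds nothing new). Thus FOLLOW(S') = {c, e, y}.
FOLLOW(U): in S→U' e y U, the suffix after U is empty, so FOLLOW(U) ⊇ FOLLOW(S) = {$, c, y}; in S'→U S' P S', U is followed by S' P S' with FIRST {c, y}. Thus FOLLOW(U) = {$, c, y}.
FOLLOW(S): in U→c S, the suffix after S is empty, so FOLLOW(S) ⊇ FOLLOW(U) = {$, c, y}; in S→S' S c U', S is followed by c U' with FIRST {c}; in P→U' c x S, the suffix after S is empty, so FOLLOW(S) ⊇ FOLLOW(P) = {c, y}. Thus FOLLOW(S) = {$, c, y}.
FOLLOW(U'): in S→c U' e, U' is followed by e with FIRST {e}; in S→S' S c U', the suffix after U' is empty, so FOLLOW(U') ⊇ FOLLOW(S) = {$, c, y}; in S→U' e y U, U' is followed by e y U with FIRST {e}; in P→U' c x S, U' is followed by c x S with FIRST {c}. Thus FOLLOW(U') = {$, c, e, y}.

{$, c, e, y}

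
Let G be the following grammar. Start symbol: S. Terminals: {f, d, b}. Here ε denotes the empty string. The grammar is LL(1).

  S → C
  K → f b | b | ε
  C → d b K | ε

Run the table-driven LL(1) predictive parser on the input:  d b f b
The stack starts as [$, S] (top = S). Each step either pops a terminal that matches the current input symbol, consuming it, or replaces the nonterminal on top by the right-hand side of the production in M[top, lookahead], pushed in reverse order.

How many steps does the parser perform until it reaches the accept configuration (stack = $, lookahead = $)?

step 1: stack=$ S  input=d b f b $  — expand S → C
step 2: stack=$ C  input=d b f b $  — expand C → d b K
step 3: stack=$ K b d  input=d b f b $  — match d
step 4: stack=$ K b  input=b f b $  — match b
step 5: stack=$ K  input=f b $  — expand K → f b
step 6: stack=$ b f  input=f b $  — match f
step 7: stack=$ b  input=b $  — match b
Accept reached after 7 steps.

7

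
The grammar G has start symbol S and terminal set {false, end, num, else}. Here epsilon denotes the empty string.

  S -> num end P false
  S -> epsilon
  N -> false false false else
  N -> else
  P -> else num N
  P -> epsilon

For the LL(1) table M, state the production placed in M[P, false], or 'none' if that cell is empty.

FIRST(S): from S->num end P false we get {num}; from S->epsilon we get {epsilon}. So FIRST(S) = {epsilon, num}.
FIRST(N): from N->false false false else we get {false}; from N->else we get {else}. So FIRST(N) = {else, false}.
FIRST(P): from P->else num N we get {else}; from P->epsilon we get {epsilon}. So FIRST(P) = {epsilon, else}.
FOLLOW(S) includes $ since S is the start symbol.
FOLLOW(P): in S->num end P false, P is followed by false with FIRST {false}. Thus FOLLOW(P) = {false}.
For P -> else num N: FIRST(else num N) = {else}, so it goes in M[P, t] for t ∈ {else}.
For P -> epsilon: FIRST(epsilon) = {epsilon}, so it goes in M[P, t] for t ∈ {}; since epsilon ∈ FIRST, also for every t ∈ FOLLOW(P) = {false}.

P -> epsilon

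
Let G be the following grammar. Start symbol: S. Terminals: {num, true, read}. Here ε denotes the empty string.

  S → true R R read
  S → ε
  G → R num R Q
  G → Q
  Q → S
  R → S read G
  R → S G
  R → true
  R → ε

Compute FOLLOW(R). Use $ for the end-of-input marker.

{num, read, true}

FIRST(S): from S→true R R read we get {true}; from S→ε we get {ε}. So FIRST(S) = {ε, true}.
FIRST(Q): from Q→S we get {ε, true}. So FIRST(Q) = {ε, true}.
FIRST(G): from G→R num R Q we get {num, read, true}; from G→Q we get {ε, true}. So FIRST(G) = {ε, num, read, true}.
FIRST(R): from R→S read G we get {read, true}; from R→S G we get {ε, num, read, true}; from R→true we get {true}; from R→ε we get {ε}. So FIRST(R) = {ε, num, read, true}.
FOLLOW(S) includes $ since S is the start symbol.
FOLLOW(S): in Q→S, the suffix after S is empty, so FOLLOW(S) ⊇ FOLLOW(Q) = {num, read, true}; in R→S read G, S is followed by read G with FIRST {read}; in R→S G, S is followed by G with FIRST {ε, num, read, true}; in R→S G, the suffix after S is nullable, so FOLLOW(S) ⊇ FOLLOW(R) = {num, read, true}. Thus FOLLOW(S) = {$, num, read, true}.
FOLLOW(G): in R→S read G, the suffix after G is empty, so FOLLOW(G) ⊇ FOLLOW(R) = {num, read, true}; in R→S G, the suffix after G is empty, so FOLLOW(G) ⊇ FOLLOW(R) = {num, read, true}. Thus FOLLOW(G) = {num, read, true}.
FOLLOW(Q): in G→R num R Q, the suffix after Q is empty, so FOLLOW(Q) ⊇ FOLLOW(G) = {num, read, true}; in G→Q, the suffix after Q is empty, so FOLLOW(Q) ⊇ FOLLOW(G) = {num, read, true}. Thus FOLLOW(Q) = {num, read, true}.
FOLLOW(R): in S→true R R read (occurrence 1), R is followed by R read with FIRST {num, read, true}; in S→true R R read (occurrence 2), R is followed by read with FIRST {read}; in G→R num R Q (occurrence 1), R is followed by num R Q with FIRST {num}; in G→R num R Q (occurrence 2), R is followed by Q with FIRST {ε, true}; in G→R num R Q (occurrence 2), the suffix after R is nullable, so FOLLOW(R) ⊇ FOLLOW(G) = {num, read, true}. Thus FOLLOW(R) = {num, read, true}.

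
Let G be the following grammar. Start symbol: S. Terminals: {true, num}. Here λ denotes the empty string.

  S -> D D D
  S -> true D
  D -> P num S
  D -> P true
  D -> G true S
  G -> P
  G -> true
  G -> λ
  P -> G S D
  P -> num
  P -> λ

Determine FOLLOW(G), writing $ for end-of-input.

FIRST(S) = {num, true}  (via D D D)
FIRST(D) = {num, true}  (via P num S, P true, G true S)
FIRST(G) = {λ, num, true}  (via P)
FIRST(P) = {λ, num, true}  (via G S D)
FOLLOW(S) includes $ since S is the start symbol.
FOLLOW(G): in D->G true S, G is followed by true S with FIRST {true}; in P->G S D, G is followed by S D with FIRST {num, true}. Thus FOLLOW(G) = {num, true}.
FOLLOW(P): in D->P num S, P is followed by num S with FIRST {num}; in D->P true, P is followed by true with FIRST {true}; in G->P, the suffix after P is empty, so FOLLOW(P) ⊇ FOLLOW(G) = {num, true}. Thus FOLLOW(P) = {num, true}.
FOLLOW(S): in D->P num S, the suffix after S is empty, so FOLLOW(S) ⊇ FOLLOW(D) = {$, num, true}; in D->G true S, the suffix after S is empty, so FOLLOW(S) ⊇ FOLLOW(D) = {$, num, true}; in P->G S D, S is followed by D with FIRST {num, true}. Thus FOLLOW(S) = {$, num, true}.
FOLLOW(D): in S->D D D (occurrence 1), D is followed by D D with FIRST {num, true}; in S->D D D (occurrence 2), D is followed by D with FIRST {num, true}; in S->D D D (occurrence 3), the suffix after D is empty, so FOLLOW(D) ⊇ FOLLOW(S) = {$, num, true}; in S->true D, the suffix after D is empty, so FOLLOW(D) ⊇ FOLLOW(S) = {$, num, true}; in P->G S D, the suffix after D is empty, so FOLLOW(D) ⊇ FOLLOW(P) = {num, true}. Thus FOLLOW(D) = {$, num, true}.

{num, true}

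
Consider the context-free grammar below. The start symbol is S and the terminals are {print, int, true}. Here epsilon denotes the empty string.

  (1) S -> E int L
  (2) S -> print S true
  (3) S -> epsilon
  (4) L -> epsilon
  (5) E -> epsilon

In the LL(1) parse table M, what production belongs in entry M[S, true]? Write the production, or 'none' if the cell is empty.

S -> epsilon

FIRST(L) = {epsilon}
FIRST(E) = {epsilon}
FIRST(S) = {epsilon, int, print}  (via E int L)
FOLLOW(S) includes $ since S is the start symbol.
FOLLOW(S): in S->print S true, S is followed by true with FIRST {true}. Thus FOLLOW(S) = {$, true}.
For S -> E int L: FIRST(E int L) = {int}, so it goes in M[S, t] for t ∈ {int}.
For S -> print S true: FIRST(print S true) = {print}, so it goes in M[S, t] for t ∈ {print}.
For S -> epsilon: FIRST(epsilon) = {epsilon}, so it goes in M[S, t] for t ∈ {}; since epsilon ∈ FIRST, also for every t ∈ FOLLOW(S) = {$, true}.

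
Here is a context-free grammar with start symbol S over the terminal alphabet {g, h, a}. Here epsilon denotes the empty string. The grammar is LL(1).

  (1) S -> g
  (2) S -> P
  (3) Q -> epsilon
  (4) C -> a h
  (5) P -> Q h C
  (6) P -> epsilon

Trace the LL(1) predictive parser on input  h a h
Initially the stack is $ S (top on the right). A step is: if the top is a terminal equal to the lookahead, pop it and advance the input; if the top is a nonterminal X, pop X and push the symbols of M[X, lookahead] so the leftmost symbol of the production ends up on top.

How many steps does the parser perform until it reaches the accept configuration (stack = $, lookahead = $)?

step 1: stack=$ S  input=h a h $  — expand S -> P
step 2: stack=$ P  input=h a h $  — expand P -> Q h C
step 3: stack=$ C h Q  input=h a h $  — expand Q -> epsilon
step 4: stack=$ C h  input=h a h $  — match h
step 5: stack=$ C  input=a h $  — expand C -> a h
step 6: stack=$ h a  input=a h $  — match a
step 7: stack=$ h  input=h $  — match h
Accept reached after 7 steps.

7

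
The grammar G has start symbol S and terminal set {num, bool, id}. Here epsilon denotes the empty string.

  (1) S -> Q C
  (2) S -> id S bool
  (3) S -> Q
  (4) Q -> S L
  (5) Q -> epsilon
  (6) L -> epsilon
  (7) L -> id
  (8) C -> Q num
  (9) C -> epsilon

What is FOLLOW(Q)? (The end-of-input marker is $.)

{$, bool, id, num}

FIRST(L): from L->epsilon we get {epsilon}; from L->id we get {id}. So FIRST(L) = {epsilon, id}.
FIRST(S): from S->Q C we get {epsilon, id, num}; from S->id S bool we get {id}; from S->Q we get {epsilon, id, num}. So FIRST(S) = {epsilon, id, num}.
FIRST(Q): from Q->S L we get {epsilon, id, num}; from Q->epsilon we get {epsilon}. So FIRST(Q) = {epsilon, id, num}.
FIRST(C): from C->Q num we get {id, num}; from C->epsilon we get {epsilon}. So FIRST(C) = {epsilon, id, num}.
FOLLOW(S) includes $ since S is the start symbol.
FOLLOW(S): in S->id S bool, S is followed by bool with FIRST {bool}; in Q->S L, S is followed by L with FIRST {epsilon, id}; in Q->S L, the suffix after S is nullable, so FOLLOW(S) ⊇ FOLLOW(Q) = {$, bool, id, num}. Thus FOLLOW(S) = {$, bool, id, num}.
FOLLOW(Q): in S->Q C, Q is followed by C with FIRST {epsilon, id, num}; in S->Q C, the suffix after Q is nullable, so FOLLOW(Q) ⊇ FOLLOW(S) = {$, bool, id, num}; in S->Q, the suffix after Q is empty, so FOLLOW(Q) ⊇ FOLLOW(S) = {$, bool, id, num}; in C->Q num, Q is followed by num with FIRST {num}. Thus FOLLOW(Q) = {$, bool, id, num}.
FOLLOW(L): in Q->S L, the suffix after L is empty, so FOLLOW(L) ⊇ FOLLOW(Q) = {$, bool, id, num}. Thus FOLLOW(L) = {$, bool, id, num}.
FOLLOW(C): in S->Q C, the suffix after C is empty, so FOLLOW(C) ⊇ FOLLOW(S) = {$, bool, id, num}. Thus FOLLOW(C) = {$, bool, id, num}.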